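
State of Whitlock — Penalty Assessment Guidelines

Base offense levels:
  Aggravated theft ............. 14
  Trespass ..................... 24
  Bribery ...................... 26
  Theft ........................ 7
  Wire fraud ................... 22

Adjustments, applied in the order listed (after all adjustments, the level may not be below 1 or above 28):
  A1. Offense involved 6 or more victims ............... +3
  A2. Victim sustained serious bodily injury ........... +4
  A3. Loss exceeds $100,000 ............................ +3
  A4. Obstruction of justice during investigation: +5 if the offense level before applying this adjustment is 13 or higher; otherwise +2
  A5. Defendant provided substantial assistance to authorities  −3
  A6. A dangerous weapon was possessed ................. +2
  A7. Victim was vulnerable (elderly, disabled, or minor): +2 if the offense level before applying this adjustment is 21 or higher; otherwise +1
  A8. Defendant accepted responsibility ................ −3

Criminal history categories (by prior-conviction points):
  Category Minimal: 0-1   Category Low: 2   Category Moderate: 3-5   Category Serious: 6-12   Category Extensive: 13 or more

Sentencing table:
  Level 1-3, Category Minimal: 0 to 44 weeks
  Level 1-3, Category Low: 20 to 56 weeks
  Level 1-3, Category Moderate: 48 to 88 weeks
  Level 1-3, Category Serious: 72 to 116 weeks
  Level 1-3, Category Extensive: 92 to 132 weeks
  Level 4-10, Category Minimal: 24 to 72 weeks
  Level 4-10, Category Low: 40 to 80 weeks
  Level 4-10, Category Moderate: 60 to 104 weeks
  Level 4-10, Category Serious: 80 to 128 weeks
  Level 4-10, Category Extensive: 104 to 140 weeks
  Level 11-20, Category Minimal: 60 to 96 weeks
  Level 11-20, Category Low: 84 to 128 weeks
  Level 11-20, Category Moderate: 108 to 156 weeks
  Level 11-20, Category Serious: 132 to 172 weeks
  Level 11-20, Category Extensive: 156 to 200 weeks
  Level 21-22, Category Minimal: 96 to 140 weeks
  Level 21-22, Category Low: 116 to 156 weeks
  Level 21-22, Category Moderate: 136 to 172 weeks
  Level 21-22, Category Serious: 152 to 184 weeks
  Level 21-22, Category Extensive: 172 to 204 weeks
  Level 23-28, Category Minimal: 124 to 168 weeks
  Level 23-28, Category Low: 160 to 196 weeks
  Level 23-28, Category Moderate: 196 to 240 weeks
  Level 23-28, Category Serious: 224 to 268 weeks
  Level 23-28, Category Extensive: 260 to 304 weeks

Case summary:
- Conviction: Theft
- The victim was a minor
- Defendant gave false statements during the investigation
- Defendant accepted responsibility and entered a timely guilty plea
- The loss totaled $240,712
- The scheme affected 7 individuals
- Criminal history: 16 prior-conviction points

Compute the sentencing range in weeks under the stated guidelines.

Base offense level for theft: 7.
A1 applies: 7 + 3 = 10.
A2 does not apply.
A3 applies: 10 + 3 = 13.
A4 applies (level before this adjustment is 13 ≥ 13, so +5): 13 + 5 = 18.
A6 does not apply.
A7 applies (level before this adjustment is 18 < 21, so +1): 18 + 1 = 19.
A8 applies: 19 − 3 = 16.
Final offense level: 16.
Criminal history: 16 prior points → Category Extensive (13+).
Level 16 falls in the 11-20 band.
Grid: Level 11-20 × Category Extensive = 156-200 weeks.

156-200 weeks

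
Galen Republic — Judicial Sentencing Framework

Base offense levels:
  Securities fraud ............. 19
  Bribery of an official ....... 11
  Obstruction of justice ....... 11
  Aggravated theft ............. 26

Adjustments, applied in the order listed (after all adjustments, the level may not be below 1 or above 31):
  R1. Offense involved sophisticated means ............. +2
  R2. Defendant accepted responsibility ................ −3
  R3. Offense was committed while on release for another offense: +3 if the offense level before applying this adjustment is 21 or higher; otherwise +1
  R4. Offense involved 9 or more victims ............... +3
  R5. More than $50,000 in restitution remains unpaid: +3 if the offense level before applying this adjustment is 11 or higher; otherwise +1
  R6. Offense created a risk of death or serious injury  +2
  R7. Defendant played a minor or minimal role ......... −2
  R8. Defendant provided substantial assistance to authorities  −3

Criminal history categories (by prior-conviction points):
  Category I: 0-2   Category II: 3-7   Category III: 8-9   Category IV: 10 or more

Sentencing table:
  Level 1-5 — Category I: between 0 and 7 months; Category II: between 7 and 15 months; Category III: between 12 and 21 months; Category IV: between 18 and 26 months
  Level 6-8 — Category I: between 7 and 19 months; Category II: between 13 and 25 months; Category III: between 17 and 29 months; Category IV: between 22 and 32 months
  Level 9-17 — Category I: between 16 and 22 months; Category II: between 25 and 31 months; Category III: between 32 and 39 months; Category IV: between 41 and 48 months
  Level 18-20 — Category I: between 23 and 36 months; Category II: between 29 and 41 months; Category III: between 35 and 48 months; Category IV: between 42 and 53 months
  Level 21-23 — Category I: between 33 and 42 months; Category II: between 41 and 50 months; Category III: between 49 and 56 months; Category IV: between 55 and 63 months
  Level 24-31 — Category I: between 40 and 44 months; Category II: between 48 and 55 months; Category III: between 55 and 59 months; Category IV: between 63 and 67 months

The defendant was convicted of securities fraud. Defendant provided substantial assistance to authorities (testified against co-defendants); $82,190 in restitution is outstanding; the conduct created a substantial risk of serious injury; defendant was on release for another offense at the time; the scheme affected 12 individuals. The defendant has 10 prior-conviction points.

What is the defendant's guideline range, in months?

Base offense level for securities fraud: 19.
R1 does not apply.
R2 does not apply.
R3 applies (level before this adjustment is 19 < 21, so +1): 19 + 1 = 20.
R4 applies: 20 + 3 = 23.
R5 applies (level before this adjustment is 23 ≥ 11, so +3): 23 + 3 = 26.
R6 applies: 26 + 2 = 28.
R8 applies: 28 − 3 = 25.
Final offense level: 25.
Criminal history: 10 prior points → Category IV (10+).
Level 25 falls in the 24-31 band.
Grid: Level 24-31 × Category IV = 63-67 months.

63-67 months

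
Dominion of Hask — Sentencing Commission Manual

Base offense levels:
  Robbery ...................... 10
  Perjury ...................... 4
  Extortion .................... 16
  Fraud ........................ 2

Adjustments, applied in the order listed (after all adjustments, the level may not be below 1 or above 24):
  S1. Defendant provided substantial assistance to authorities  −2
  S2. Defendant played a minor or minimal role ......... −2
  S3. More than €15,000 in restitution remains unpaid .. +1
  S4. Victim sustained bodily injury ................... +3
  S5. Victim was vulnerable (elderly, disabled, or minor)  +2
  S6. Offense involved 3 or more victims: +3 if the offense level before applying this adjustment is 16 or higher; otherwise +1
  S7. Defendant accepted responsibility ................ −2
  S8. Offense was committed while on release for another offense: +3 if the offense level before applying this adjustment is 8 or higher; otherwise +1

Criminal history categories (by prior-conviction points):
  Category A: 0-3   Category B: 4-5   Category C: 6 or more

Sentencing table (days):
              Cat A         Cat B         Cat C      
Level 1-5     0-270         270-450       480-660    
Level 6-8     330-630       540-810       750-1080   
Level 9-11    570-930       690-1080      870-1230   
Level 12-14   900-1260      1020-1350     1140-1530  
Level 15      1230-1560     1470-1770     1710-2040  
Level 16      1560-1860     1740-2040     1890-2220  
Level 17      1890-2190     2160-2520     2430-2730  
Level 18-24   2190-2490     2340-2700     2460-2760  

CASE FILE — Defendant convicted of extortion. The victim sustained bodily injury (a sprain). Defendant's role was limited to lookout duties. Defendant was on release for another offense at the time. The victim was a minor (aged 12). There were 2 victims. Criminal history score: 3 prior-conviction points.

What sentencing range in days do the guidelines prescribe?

2190-2490 days

Base offense level for extortion: 16.
S1 does not apply.
S2 applies: 16 − 2 = 14.
S4 applies: 14 + 3 = 17.
S5 applies: 17 + 2 = 19.
S8 applies (level before this adjustment is 19 ≥ 8, so +3): 19 + 3 = 22.
Final offense level: 22.
Criminal history: 3 prior points → Category A (0-3).
Level 22 falls in the 18-24 band.
Grid: Level 18-24 × Category A = 2190-2490 days.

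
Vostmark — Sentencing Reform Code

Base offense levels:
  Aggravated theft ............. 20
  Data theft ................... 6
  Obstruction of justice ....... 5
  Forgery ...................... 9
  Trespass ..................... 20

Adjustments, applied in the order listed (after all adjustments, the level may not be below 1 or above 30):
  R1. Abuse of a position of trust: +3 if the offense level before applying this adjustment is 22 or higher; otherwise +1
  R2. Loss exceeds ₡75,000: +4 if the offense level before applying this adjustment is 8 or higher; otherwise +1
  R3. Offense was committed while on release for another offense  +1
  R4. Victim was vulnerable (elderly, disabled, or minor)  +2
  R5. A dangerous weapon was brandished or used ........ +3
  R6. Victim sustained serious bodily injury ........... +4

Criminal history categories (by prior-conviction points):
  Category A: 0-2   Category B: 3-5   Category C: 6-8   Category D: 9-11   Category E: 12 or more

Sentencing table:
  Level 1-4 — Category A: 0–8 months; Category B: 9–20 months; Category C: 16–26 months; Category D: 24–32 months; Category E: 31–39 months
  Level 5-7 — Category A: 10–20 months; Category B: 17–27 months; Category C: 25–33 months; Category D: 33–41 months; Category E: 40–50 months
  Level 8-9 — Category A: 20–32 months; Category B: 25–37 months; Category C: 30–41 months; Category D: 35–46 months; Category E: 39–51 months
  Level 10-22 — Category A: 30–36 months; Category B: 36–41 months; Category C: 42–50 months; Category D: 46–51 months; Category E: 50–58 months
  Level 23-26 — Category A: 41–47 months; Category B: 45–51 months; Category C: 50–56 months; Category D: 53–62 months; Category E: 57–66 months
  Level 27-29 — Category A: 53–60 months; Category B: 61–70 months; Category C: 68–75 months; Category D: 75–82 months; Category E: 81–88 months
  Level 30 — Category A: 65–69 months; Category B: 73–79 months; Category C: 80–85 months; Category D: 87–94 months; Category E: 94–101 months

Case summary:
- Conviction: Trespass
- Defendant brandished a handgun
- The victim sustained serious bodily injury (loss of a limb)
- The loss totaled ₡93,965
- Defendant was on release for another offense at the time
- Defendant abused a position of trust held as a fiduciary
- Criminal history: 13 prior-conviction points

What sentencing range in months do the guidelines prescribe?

Base offense level for trespass: 20.
R1 applies (level before this adjustment is 20 < 22, so +1): 20 + 1 = 21.
R2 applies (level before this adjustment is 21 ≥ 8, so +4): 21 + 4 = 25.
R3 applies: 25 + 1 = 26.
R5 applies: 26 + 3 = 29.
R6 applies: 29 + 4 = 33.
Level 33 exceeds the maximum of 30; capped at 30.
Final offense level: 30.
Criminal history: 13 prior points → Category E (12+).
Level 30 falls in the 30 band.
Grid: Level 30 × Category E = 94-101 months.

94-101 months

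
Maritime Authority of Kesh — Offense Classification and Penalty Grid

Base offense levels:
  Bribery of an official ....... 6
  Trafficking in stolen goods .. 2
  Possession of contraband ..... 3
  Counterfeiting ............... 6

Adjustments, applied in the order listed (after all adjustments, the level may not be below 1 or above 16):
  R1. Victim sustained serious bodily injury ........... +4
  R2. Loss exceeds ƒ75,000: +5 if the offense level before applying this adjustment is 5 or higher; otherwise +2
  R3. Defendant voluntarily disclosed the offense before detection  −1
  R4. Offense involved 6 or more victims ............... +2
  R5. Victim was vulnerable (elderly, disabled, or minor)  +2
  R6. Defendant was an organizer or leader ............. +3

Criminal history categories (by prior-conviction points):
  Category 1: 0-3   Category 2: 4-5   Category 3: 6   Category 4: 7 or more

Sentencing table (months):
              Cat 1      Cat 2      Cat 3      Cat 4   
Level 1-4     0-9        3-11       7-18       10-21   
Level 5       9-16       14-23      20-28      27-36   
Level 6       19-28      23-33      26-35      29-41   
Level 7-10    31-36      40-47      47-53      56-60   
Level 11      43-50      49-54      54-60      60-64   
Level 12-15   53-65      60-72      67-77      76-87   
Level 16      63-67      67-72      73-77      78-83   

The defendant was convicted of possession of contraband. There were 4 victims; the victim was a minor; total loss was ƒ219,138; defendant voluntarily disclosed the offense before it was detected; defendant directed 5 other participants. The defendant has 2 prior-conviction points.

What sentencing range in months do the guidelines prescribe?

31-36 months

Base offense level for possession of contraband: 3.
R1 does not apply.
R2 applies (level before this adjustment is 3 < 5, so +2): 3 + 2 = 5.
R3 applies: 5 − 1 = 4.
R5 applies: 4 + 2 = 6.
R6 applies: 6 + 3 = 9.
Final offense level: 9.
Criminal history: 2 prior points → Category 1 (0-3).
Level 9 falls in the 7-10 band.
Grid: Level 7-10 × Category 1 = 31-36 months.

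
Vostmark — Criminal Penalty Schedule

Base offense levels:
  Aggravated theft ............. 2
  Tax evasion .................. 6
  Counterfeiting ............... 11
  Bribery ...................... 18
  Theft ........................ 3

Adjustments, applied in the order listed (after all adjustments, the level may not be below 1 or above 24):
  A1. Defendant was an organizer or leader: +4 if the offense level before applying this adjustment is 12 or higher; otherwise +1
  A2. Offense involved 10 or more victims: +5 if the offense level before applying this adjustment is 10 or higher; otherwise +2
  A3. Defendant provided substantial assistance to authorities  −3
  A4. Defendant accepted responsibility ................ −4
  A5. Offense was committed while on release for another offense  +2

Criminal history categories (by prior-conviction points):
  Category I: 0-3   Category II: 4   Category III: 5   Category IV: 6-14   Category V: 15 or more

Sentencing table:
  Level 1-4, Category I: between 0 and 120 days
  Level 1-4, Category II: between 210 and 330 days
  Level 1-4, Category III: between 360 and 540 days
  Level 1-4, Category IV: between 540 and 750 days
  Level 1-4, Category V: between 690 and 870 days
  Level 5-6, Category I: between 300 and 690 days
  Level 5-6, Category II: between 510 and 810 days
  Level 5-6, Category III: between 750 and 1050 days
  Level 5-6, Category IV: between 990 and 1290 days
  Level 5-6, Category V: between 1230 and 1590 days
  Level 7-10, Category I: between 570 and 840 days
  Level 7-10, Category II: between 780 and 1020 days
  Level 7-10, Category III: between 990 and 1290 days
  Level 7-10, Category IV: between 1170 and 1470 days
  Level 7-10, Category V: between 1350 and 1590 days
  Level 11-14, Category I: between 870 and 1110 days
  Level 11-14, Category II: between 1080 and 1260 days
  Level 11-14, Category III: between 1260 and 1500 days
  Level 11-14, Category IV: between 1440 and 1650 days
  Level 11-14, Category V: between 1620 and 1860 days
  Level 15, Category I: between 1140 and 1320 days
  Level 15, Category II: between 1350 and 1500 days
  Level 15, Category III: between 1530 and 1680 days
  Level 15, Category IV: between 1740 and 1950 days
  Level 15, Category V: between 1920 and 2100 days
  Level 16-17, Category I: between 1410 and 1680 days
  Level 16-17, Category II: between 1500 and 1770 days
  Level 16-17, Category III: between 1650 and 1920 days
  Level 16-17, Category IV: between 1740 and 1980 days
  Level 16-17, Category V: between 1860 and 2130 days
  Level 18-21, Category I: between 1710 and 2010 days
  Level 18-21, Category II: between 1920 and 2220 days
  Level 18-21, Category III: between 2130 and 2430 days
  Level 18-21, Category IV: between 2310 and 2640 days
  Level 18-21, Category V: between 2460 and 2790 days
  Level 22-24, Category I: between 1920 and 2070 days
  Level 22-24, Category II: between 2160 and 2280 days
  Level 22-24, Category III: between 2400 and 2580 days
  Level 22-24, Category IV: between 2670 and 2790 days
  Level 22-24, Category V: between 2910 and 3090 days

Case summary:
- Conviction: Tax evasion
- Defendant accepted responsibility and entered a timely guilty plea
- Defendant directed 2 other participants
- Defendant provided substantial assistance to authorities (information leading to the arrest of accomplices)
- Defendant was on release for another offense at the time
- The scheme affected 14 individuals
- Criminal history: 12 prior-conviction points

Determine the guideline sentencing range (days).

Base offense level for tax evasion: 6.
A1 applies (level before this adjustment is 6 < 12, so +1): 6 + 1 = 7.
A2 applies (level before this adjustment is 7 < 10, so +2): 7 + 2 = 9.
A3 applies: 9 − 3 = 6.
A4 applies: 6 − 4 = 2.
A5 applies: 2 + 2 = 4.
Final offense level: 4.
Criminal history: 12 prior points → Category IV (6-14).
Level 4 falls in the 1-4 band.
Grid: Level 1-4 × Category IV = 540-750 days.

540-750 days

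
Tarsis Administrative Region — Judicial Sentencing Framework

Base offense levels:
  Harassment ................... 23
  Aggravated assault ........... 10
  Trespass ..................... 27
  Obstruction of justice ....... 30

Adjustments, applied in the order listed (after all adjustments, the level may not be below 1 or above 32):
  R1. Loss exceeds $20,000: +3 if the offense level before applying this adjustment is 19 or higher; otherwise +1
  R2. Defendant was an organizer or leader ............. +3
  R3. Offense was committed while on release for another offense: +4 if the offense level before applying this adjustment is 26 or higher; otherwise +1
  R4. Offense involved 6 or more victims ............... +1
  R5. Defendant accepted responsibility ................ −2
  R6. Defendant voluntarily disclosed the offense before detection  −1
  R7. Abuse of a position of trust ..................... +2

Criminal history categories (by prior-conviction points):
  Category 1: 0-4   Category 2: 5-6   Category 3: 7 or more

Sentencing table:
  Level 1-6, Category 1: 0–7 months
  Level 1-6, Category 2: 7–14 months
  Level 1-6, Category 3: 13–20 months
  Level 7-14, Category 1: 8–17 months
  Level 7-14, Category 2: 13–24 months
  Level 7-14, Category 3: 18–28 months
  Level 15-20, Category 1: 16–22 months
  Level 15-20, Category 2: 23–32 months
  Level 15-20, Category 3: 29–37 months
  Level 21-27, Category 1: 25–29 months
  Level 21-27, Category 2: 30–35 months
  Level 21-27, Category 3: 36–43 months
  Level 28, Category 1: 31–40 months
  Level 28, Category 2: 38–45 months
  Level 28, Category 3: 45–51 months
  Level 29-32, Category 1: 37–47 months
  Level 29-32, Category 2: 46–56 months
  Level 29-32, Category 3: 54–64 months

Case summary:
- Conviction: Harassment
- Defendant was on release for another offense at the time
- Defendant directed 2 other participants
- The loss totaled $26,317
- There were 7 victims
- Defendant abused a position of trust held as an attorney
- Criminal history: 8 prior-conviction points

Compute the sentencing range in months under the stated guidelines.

54-64 months

Base offense level for harassment: 23.
R1 applies (level before this adjustment is 23 ≥ 19, so +3): 23 + 3 = 26.
R2 applies: 26 + 3 = 29.
R3 applies (level before this adjustment is 29 ≥ 26, so +4): 29 + 4 = 33.
R4 applies: 33 + 1 = 34.
R7 applies: 34 + 2 = 36.
Level 36 exceeds the maximum of 32; capped at 32.
Final offense level: 32.
Criminal history: 8 prior points → Category 3 (7+).
Level 32 falls in the 29-32 band.
Grid: Level 29-32 × Category 3 = 54-64 months.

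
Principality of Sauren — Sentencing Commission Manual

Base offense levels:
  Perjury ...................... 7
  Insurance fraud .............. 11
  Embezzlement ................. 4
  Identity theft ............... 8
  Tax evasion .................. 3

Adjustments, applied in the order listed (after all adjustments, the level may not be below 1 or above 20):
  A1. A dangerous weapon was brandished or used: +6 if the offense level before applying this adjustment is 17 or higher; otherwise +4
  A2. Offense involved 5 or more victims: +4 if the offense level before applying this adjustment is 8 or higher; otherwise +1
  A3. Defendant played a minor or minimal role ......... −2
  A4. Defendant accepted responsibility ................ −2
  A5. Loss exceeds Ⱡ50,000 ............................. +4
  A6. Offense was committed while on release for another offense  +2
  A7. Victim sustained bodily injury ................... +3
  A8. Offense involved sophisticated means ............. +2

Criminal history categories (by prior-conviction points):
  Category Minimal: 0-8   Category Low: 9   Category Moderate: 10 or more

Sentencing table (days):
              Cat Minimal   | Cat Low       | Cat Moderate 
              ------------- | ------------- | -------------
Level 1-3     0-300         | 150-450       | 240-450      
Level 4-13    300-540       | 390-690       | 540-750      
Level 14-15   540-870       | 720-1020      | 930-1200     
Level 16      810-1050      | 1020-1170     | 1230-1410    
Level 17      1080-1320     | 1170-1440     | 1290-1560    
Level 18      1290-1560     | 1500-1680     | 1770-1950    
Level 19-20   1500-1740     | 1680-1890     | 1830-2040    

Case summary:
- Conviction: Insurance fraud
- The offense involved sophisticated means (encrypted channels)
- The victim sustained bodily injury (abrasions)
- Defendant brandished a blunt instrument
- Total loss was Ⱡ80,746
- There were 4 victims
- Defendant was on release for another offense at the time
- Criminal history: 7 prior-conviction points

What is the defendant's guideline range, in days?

Base offense level for insurance fraud: 11.
A1 applies (level before this adjustment is 11 < 17, so +4): 11 + 4 = 15.
A2 does not apply.
A3 does not apply.
A4 does not apply.
A5 applies: 15 + 4 = 19.
A6 applies: 19 + 2 = 21.
A7 applies: 21 + 3 = 24.
A8 applies: 24 + 2 = 26.
Level 26 exceeds the maximum of 20; capped at 20.
Final offense level: 20.
Criminal history: 7 prior points → Category Minimal (0-8).
Level 20 falls in the 19-20 band.
Grid: Level 19-20 × Category Minimal = 1500-1740 days.

1500-1740 days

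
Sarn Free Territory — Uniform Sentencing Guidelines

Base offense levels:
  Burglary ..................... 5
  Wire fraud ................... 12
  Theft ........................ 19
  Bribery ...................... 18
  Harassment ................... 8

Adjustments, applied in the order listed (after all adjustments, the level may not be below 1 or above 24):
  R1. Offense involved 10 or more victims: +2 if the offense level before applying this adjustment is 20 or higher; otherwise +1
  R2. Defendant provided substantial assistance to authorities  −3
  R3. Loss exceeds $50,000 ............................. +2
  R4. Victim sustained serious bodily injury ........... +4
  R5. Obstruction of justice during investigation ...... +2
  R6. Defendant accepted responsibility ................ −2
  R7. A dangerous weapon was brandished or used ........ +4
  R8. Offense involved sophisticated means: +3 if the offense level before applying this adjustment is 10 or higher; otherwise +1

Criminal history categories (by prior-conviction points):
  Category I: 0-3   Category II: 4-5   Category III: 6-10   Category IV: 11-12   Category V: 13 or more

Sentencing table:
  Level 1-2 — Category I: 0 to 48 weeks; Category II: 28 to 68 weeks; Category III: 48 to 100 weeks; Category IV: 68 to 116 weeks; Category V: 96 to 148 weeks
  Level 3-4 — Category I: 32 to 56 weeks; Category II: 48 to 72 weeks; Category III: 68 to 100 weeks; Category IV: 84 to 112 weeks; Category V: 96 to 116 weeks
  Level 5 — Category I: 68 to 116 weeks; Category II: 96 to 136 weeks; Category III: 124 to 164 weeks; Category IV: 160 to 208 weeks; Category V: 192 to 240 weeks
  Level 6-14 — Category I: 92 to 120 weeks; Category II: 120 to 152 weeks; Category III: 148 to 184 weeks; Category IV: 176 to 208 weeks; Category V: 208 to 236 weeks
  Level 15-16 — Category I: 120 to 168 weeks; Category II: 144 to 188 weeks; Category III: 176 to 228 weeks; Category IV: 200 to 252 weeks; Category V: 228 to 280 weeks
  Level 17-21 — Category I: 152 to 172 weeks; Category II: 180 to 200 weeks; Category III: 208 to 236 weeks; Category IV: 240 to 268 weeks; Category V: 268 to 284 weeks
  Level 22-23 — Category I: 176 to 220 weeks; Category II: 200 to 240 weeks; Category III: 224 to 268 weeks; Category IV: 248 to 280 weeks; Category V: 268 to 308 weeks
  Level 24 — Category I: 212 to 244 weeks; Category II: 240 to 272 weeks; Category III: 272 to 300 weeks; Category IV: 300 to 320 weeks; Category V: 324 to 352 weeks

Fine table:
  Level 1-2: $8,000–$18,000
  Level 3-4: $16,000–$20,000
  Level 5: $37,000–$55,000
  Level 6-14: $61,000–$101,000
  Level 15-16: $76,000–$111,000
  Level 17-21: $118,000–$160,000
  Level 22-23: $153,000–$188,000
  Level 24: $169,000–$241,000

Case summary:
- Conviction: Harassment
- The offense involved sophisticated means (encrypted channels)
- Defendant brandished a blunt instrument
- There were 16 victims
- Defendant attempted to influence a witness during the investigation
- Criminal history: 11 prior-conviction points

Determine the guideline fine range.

Base offense level for harassment: 8.
R1 applies (level before this adjustment is 8 < 20, so +1): 8 + 1 = 9.
R5 applies: 9 + 2 = 11.
R6 does not apply.
R7 applies: 11 + 4 = 15.
R8 applies (level before this adjustment is 15 ≥ 10, so +3): 15 + 3 = 18.
Final offense level: 18.
Level 18 falls in the 17-21 band.
Fine table: Level 17-21 → $118,000–$160,000.

$118,000–$160,000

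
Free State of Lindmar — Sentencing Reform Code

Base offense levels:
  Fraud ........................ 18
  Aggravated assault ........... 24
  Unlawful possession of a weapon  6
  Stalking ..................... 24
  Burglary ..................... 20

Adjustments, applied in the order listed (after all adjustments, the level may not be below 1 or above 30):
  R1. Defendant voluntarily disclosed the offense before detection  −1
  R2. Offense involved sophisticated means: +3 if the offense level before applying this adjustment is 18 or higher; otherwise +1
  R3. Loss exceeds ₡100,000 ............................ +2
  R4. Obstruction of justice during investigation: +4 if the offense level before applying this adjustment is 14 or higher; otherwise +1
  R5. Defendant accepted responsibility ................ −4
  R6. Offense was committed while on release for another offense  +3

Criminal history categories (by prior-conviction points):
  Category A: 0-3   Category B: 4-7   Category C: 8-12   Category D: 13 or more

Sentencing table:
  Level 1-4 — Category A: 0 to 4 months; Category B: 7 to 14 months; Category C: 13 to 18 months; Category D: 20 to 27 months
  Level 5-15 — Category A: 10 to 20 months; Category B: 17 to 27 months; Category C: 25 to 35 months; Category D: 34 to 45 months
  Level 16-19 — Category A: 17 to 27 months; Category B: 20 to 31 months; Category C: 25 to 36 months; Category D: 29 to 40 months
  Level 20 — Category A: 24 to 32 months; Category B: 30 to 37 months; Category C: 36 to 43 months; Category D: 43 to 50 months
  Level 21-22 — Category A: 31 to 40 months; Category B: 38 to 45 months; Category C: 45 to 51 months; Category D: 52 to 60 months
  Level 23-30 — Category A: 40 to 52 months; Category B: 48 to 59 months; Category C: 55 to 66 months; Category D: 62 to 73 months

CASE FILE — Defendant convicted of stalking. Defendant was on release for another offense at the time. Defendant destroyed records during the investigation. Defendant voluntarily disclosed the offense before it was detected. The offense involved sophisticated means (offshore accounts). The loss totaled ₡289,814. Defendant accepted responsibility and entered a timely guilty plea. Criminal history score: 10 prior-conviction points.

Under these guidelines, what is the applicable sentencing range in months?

55-66 months

Base offense level for stalking: 24.
R1 applies: 24 − 1 = 23.
R2 applies (level before this adjustment is 23 ≥ 18, so +3): 23 + 3 = 26.
R3 applies: 26 + 2 = 28.
R4 applies (level before this adjustment is 28 ≥ 14, so +4): 28 + 4 = 32.
R5 applies: 32 − 4 = 28.
R6 applies: 28 + 3 = 31.
Level 31 exceeds the maximum of 30; capped at 30.
Final offense level: 30.
Criminal history: 10 prior points → Category C (8-12).
Level 30 falls in the 23-30 band.
Grid: Level 23-30 × Category C = 55-66 months.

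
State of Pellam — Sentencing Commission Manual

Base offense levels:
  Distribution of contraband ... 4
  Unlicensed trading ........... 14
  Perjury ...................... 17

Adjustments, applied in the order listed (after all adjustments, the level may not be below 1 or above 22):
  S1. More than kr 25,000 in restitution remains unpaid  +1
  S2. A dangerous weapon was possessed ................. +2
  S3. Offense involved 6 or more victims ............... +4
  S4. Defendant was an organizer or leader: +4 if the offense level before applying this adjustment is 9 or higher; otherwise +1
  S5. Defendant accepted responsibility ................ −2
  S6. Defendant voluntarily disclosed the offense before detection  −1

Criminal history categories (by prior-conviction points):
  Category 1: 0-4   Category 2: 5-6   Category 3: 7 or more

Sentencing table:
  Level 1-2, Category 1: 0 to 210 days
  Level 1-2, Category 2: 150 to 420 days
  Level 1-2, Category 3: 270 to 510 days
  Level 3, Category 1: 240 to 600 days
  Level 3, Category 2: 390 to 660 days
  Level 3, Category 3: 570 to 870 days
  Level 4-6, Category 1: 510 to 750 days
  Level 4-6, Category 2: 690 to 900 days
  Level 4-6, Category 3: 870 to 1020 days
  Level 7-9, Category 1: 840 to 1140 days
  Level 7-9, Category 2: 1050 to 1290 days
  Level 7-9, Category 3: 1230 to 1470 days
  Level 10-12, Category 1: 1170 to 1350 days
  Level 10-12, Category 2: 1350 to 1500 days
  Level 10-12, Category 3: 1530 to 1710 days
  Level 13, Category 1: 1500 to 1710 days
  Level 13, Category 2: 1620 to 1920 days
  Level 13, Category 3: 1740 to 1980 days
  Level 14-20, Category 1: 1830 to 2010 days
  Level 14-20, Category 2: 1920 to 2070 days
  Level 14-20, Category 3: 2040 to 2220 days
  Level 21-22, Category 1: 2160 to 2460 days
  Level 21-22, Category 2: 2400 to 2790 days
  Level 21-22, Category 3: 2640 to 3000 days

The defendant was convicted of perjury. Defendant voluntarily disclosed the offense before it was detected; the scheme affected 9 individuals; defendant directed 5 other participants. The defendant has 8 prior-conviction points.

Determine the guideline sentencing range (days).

Base offense level for perjury: 17.
S1 does not apply.
S3 applies: 17 + 4 = 21.
S4 applies (level before this adjustment is 21 ≥ 9, so +4): 21 + 4 = 25.
S6 applies: 25 − 1 = 24.
Level 24 exceeds the maximum of 22; capped at 22.
Final offense level: 22.
Criminal history: 8 prior points → Category 3 (7+).
Level 22 falls in the 21-22 band.
Grid: Level 21-22 × Category 3 = 2640-3000 days.

2640-3000 days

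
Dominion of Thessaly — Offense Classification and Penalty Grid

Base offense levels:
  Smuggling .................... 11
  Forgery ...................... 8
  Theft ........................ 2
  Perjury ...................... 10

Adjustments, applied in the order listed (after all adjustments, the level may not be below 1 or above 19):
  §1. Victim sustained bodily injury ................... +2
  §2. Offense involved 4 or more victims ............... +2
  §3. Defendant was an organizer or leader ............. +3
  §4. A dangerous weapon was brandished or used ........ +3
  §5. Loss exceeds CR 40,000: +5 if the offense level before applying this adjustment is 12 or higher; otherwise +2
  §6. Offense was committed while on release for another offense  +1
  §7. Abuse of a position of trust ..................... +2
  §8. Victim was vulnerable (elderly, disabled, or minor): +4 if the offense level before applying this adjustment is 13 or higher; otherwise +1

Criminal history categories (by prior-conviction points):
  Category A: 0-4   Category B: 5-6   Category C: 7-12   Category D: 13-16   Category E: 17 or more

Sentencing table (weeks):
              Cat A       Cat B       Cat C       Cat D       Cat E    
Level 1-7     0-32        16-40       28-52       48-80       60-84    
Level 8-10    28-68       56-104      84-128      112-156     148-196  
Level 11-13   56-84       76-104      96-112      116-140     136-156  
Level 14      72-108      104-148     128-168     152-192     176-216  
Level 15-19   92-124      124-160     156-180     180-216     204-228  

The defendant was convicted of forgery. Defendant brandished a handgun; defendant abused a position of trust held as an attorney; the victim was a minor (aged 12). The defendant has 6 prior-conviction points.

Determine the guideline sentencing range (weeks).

Base offense level for forgery: 8.
§1 does not apply.
§3 does not apply.
§4 applies: 8 + 3 = 11.
§7 applies: 11 + 2 = 13.
§8 applies (level before this adjustment is 13 ≥ 13, so +4): 13 + 4 = 17.
Final offense level: 17.
Criminal history: 6 prior points → Category B (5-6).
Level 17 falls in the 15-19 band.
Grid: Level 15-19 × Category B = 124-160 weeks.

124-160 weeks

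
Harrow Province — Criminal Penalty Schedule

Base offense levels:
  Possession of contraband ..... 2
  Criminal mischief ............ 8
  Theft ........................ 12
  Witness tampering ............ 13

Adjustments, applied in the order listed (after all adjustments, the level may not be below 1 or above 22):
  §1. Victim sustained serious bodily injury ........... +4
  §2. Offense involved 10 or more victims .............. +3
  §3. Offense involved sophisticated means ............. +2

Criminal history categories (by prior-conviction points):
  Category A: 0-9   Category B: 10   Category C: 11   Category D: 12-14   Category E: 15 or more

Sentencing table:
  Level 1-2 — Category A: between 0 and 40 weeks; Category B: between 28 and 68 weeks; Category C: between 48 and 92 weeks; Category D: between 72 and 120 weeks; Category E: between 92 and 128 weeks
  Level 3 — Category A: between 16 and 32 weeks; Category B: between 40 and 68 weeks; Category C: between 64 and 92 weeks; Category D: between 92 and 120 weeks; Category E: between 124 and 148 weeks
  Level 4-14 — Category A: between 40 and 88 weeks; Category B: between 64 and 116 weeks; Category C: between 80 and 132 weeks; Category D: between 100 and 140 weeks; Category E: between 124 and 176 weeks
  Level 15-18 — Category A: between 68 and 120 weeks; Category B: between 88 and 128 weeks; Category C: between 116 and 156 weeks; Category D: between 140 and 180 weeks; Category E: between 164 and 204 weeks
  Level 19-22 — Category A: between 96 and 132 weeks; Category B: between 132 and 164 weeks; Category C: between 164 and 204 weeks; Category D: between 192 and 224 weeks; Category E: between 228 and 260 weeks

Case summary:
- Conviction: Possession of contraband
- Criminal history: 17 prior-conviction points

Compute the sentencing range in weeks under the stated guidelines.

92-128 weeks

Base offense level for possession of contraband: 2.
Final offense level: 2.
Criminal history: 17 prior points → Category E (15+).
Level 2 falls in the 1-2 band.
Grid: Level 1-2 × Category E = 92-128 weeks.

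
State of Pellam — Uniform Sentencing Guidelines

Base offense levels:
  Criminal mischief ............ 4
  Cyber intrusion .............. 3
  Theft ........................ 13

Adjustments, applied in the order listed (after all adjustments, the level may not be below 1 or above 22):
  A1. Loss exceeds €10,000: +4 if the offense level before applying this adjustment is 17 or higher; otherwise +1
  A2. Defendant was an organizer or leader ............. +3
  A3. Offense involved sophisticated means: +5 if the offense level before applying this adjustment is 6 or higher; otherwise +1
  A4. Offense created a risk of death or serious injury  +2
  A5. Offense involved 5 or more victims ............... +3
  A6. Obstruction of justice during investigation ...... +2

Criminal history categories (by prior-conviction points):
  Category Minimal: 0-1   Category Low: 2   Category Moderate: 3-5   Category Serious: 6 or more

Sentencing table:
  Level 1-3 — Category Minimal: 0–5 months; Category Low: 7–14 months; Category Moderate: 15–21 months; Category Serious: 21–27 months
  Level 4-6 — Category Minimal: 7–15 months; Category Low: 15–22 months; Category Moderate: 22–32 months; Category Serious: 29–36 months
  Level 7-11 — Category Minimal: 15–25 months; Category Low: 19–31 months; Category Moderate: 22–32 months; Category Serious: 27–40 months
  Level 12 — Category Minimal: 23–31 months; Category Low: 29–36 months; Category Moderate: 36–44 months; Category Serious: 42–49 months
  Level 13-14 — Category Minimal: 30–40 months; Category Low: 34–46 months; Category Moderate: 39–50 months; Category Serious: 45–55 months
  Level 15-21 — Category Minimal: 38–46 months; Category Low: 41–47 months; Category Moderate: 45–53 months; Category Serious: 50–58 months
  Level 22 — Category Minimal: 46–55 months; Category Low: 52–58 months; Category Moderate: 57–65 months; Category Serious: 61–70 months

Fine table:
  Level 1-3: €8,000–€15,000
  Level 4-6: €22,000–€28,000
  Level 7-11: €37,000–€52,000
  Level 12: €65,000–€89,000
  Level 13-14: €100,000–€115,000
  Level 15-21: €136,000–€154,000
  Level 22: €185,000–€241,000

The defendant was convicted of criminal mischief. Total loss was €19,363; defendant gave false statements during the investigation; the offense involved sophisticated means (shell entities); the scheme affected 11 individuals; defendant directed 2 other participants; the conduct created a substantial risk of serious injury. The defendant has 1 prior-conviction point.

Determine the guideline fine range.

€136,000–€154,000

Base offense level for criminal mischief: 4.
A1 applies (level before this adjustment is 4 < 17, so +1): 4 + 1 = 5.
A2 applies: 5 + 3 = 8.
A3 applies (level before this adjustment is 8 ≥ 6, so +5): 8 + 5 = 13.
A4 applies: 13 + 2 = 15.
A5 applies: 15 + 3 = 18.
A6 applies: 18 + 2 = 20.
Final offense level: 20.
Level 20 falls in the 15-21 band.
Fine table: Level 15-21 → €136,000–€154,000.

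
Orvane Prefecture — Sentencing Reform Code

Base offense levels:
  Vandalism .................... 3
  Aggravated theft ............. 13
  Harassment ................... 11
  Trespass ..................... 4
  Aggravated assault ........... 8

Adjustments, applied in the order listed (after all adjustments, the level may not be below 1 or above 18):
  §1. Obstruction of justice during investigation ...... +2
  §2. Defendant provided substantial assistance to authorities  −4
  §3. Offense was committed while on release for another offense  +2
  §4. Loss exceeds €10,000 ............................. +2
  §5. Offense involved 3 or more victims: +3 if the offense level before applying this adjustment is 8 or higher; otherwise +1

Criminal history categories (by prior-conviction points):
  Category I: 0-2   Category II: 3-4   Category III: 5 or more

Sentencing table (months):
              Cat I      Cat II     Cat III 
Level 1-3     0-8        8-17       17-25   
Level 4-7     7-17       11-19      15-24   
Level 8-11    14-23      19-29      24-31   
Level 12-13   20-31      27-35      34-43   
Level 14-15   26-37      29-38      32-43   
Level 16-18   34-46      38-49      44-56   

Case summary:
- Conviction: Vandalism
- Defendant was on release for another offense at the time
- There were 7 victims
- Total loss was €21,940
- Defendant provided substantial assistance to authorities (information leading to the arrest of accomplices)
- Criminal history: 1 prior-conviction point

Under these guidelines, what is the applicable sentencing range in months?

7-17 months

Base offense level for vandalism: 3.
§2 applies: 3 − 4 = -1.
§3 applies: -1 + 2 = 1.
§4 applies: 1 + 2 = 3.
§5 applies (level before this adjustment is 3 < 8, so +1): 3 + 1 = 4.
Final offense level: 4.
Criminal history: 1 prior point → Category I (0-2).
Level 4 falls in the 4-7 band.
Grid: Level 4-7 × Category I = 7-17 months.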